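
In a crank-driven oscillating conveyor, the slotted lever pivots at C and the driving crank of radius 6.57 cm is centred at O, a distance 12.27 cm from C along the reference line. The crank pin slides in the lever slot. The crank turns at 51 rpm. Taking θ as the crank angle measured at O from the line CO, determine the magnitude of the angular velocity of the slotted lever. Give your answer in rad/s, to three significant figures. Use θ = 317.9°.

1.76

ω = 5.341 rad/s (from 51 rpm).
Crank pin A relative to C: A = (d + r cosθ, r sinθ); lever angle φ = atan2(r sinθ, d + r cosθ).
Differentiating tanφ: φ̇ = rω(d cosθ + r)/(d² + r² + 2dr cosθ).
d² + r² + 2dr cosθ = |CA|² = 0.0313345 m²;  d cosθ + r = +0.15674 m.
|ω_lever| = |0.0657·5.341·+0.15674| / 0.0313345 = 1.7552 rad/s.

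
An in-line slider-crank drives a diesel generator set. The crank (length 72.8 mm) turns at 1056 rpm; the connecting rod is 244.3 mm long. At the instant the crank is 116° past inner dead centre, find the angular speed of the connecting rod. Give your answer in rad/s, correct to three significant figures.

15.0

ω = 110.6 rad/s (converted from 1056 rpm).
The rod makes angle φ with the slider axis where L sinφ = r sinθ; differentiating, L cosφ·φ̇ = r ω cosθ.
L cosφ = √(L² − r² sin²θ) = 0.23537 m.
|ω_rod| = r ω |cosθ| / √(L² − r² sin²θ) = 0.0728·110.6·0.43837/0.23537 = 14.994 rad/s.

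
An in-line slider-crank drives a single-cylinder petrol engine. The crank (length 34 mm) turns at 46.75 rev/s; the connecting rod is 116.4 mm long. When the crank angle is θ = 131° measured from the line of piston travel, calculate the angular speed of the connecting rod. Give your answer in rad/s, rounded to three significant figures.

57.7

ω = 293.7 rad/s (converted from 46.75 rev/s).
The rod makes angle φ with the slider axis where L sinφ = r sinθ; differentiating, L cosφ·φ̇ = r ω cosθ.
L cosφ = √(L² − r² sin²θ) = 0.11354 m.
|ω_rod| = r ω |cosθ| / √(L² − r² sin²θ) = 0.034·293.7·0.65606/0.11354 = 57.71 rad/s.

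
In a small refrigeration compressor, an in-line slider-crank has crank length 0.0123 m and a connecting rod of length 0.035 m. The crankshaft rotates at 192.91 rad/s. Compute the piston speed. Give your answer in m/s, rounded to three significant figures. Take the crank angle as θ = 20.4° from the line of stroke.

ω = 192.9 rad/s
For an in-line slider-crank, x = r cosθ + √(L² − r² sin²θ), so v = −rω sinθ·[1 + r cosθ/√(L² − r² sin²θ)].
With r = 0.0123 m, L = 0.035 m, θ = 20.4°: √(L² − r² sin²θ) = 0.034736 m.
v = −0.0123·192.9·0.34857·[1 + 0.0123·0.93728/0.034736] = -1.1016 m/s.
|v| = 1.1016 m/s.

1.10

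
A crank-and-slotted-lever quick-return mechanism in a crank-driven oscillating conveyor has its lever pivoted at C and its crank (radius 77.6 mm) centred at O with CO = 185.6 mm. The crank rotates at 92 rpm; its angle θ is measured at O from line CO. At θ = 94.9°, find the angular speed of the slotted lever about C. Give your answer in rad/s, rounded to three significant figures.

ω = 9.634 rad/s (from 92 rpm).
Crank pin A relative to C: A = (d + r cosθ, r sinθ); lever angle φ = atan2(r sinθ, d + r cosθ).
Differentiating tanφ: φ̇ = rω(d cosθ + r)/(d² + r² + 2dr cosθ).
d² + r² + 2dr cosθ = |CA|² = 0.0380087 m²;  d cosθ + r = +0.061747 m.
|ω_lever| = |0.0776·9.634·+0.061747| / 0.0380087 = 1.2145 rad/s.

1.21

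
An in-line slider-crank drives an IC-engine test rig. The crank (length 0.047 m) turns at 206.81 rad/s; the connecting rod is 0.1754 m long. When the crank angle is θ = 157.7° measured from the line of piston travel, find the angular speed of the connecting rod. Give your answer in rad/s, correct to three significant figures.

51.5

ω = 206.8 rad/s
The rod makes angle φ with the slider axis where L sinφ = r sinθ; differentiating, L cosφ·φ̇ = r ω cosθ.
L cosφ = √(L² − r² sin²θ) = 0.17449 m.
|ω_rod| = r ω |cosθ| / √(L² − r² sin²θ) = 0.047·206.8·0.92521/0.17449 = 51.539 rad/s.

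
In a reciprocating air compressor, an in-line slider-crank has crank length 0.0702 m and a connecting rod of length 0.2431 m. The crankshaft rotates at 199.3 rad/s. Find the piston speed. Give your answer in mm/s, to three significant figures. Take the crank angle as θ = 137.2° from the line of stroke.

ω = 199.3 rad/s
For an in-line slider-crank, x = r cosθ + √(L² − r² sin²θ), so v = −rω sinθ·[1 + r cosθ/√(L² − r² sin²θ)].
With r = 0.0702 m, L = 0.2431 m, θ = 137.2°: √(L² − r² sin²θ) = 0.23837 m.
v = −0.0702·199.3·0.67944·[1 + 0.0702·-0.73373/0.23837] = -7.4519 m/s.
|v| = 7.4519 m/s = 7451.9 mm/s.

7450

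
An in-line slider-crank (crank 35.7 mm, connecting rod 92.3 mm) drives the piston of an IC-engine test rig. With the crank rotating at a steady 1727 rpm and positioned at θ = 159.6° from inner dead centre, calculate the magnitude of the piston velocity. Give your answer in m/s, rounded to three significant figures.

1.43

ω = 2π·1727/60 = 180.9 rad/s
For an in-line slider-crank, x = r cosθ + √(L² − r² sin²θ), so v = −rω sinθ·[1 + r cosθ/√(L² − r² sin²θ)].
With r = 0.0357 m, L = 0.0923 m, θ = 159.6°: √(L² − r² sin²θ) = 0.091457 m.
v = −0.0357·180.9·0.34857·[1 + 0.0357·-0.93728/0.091457] = -1.4271 m/s.
|v| = 1.4271 m/s.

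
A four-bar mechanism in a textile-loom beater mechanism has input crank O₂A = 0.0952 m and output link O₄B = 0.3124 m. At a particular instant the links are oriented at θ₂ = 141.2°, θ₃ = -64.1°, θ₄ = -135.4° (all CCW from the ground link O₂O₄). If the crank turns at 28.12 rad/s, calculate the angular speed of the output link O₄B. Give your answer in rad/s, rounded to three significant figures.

3.87

ω₂ = 28.12 rad/s
Differentiating the loop-closure r₂e^{iθ₂}+r₃e^{iθ₃}=r₁+r₄e^{iθ₄} gives r₂ω₂e^{iθ₂}+r₃ω₃e^{iθ₃}=r₄ω₄e^{iθ₄}.
Eliminating the other unknown: ω₄ = r₂ω₂ sin(θ₂−θ₃) / [r₄ sin(θ₄−θ₃)].
Numerator sine = -0.42736; denominator sine = -0.94721.
Result = 0.0952·28.12·(-0.42736) / (0.3124·(-0.94721)) = +3.8662 rad/s; magnitude 3.8662 rad/s.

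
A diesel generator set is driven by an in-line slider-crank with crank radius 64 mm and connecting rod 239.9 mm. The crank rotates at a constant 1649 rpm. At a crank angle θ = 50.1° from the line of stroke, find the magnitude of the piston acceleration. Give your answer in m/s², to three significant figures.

ω = 2π·1649/60 = 172.7 rad/s
x(θ) = r cosθ + √(L² − r² sin²θ); with ω constant, a = ω²·d²x/dθ².
d²x/dθ² = −r cosθ − r²(cos2θ)/√u − r⁴ sin²2θ/(4u^{3/2}),  u = L² − r² sin²θ = 0.0551413 m².
Substituting r = 0.064 m, L = 0.2399 m, θ = 50.1°: d²x/dθ² = -0.038278 m.
a = ω²·d²x/dθ² = (172.7)²·(-0.038278) = -1141.4 m/s²;  |a| = 1141.4 m/s².

1140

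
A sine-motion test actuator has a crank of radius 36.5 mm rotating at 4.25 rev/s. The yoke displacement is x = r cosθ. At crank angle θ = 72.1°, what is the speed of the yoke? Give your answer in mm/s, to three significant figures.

927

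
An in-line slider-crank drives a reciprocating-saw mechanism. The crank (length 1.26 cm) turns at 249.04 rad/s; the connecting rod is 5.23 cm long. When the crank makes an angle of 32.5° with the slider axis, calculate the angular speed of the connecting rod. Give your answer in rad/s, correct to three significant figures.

ω = 249 rad/s
The rod makes angle φ with the slider axis where L sinφ = r sinθ; differentiating, L cosφ·φ̇ = r ω cosθ.
L cosφ = √(L² − r² sin²θ) = 0.05186 m.
|ω_rod| = r ω |cosθ| / √(L² − r² sin²θ) = 0.0126·249·0.84339/0.05186 = 51.031 rad/s.

51.0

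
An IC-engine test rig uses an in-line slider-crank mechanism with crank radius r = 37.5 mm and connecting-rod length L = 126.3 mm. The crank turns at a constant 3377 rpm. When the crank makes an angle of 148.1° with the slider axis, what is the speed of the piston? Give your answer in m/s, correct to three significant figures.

ω = 2π·3377/60 = 353.6 rad/s
For an in-line slider-crank, x = r cosθ + √(L² − r² sin²θ), so v = −rω sinθ·[1 + r cosθ/√(L² − r² sin²θ)].
With r = 0.0375 m, L = 0.1263 m, θ = 148.1°: √(L² − r² sin²θ) = 0.12474 m.
v = −0.0375·353.6·0.52844·[1 + 0.0375·-0.84897/0.12474] = -5.2192 m/s.
|v| = 5.2192 m/s.

5.22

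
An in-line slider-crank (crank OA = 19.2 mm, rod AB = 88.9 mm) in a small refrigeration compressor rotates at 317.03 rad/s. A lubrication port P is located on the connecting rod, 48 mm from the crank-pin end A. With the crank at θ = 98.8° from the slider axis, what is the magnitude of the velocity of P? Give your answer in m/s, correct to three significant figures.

ω = 317 rad/s.  Crank-pin speed |V_A| = rω = 6.087 m/s, perpendicular to OA.
Rod angle: sinφ = −(r/L) sinθ ⇒ φ = -12.323°; ω_rod = −rω cosθ/√(L²−r²sin²θ) = +10.722 rad/s.
V_P = V_A + ω_rod × AP, with AP = 0.048 m along the rod.
Components: V_Px = −rω sinθ − a·ω_rod·sinφ = -5.9055 m/s;  V_Py = rω cosθ + a·ω_rod·cosφ = -0.42842 m/s.
|V_P| = √(V_Px² + V_Py²) = 5.921 m/s.

5.92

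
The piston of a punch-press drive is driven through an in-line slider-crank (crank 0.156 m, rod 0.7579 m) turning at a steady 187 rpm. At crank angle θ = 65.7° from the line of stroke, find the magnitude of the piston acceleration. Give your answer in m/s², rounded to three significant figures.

16.4

ω = 2π·187/60 = 19.58 rad/s
x(θ) = r cosθ + √(L² − r² sin²θ); with ω constant, a = ω²·d²x/dθ².
d²x/dθ² = −r cosθ − r²(cos2θ)/√u − r⁴ sin²2θ/(4u^{3/2}),  u = L² − r² sin²θ = 0.554198 m².
Substituting r = 0.156 m, L = 0.7579 m, θ = 65.7°: d²x/dθ² = -0.04278 m.
a = ω²·d²x/dθ² = (19.58)²·(-0.04278) = -16.405 m/s²;  |a| = 16.405 m/s².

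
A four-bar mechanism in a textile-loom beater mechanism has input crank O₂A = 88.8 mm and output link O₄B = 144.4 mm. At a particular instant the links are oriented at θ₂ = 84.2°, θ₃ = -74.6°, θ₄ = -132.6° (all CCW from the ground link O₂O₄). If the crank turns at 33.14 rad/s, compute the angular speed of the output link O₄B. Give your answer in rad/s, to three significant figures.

8.69

ω₂ = 33.14 rad/s
Differentiating the loop-closure r₂e^{iθ₂}+r₃e^{iθ₃}=r₁+r₄e^{iθ₄} gives r₂ω₂e^{iθ₂}+r₃ω₃e^{iθ₃}=r₄ω₄e^{iθ₄}.
Eliminating the other unknown: ω₄ = r₂ω₂ sin(θ₂−θ₃) / [r₄ sin(θ₄−θ₃)].
Numerator sine = +0.36162; denominator sine = -0.84805.
Result = 0.0888·33.14·(+0.36162) / (0.1444·(-0.84805)) = -8.6903 rad/s; magnitude 8.6903 rad/s.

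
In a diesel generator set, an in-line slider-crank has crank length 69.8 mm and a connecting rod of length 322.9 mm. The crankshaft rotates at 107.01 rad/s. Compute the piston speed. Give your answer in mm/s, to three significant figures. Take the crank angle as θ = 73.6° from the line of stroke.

ω = 107 rad/s
For an in-line slider-crank, x = r cosθ + √(L² − r² sin²θ), so v = −rω sinθ·[1 + r cosθ/√(L² − r² sin²θ)].
With r = 0.0698 m, L = 0.3229 m, θ = 73.6°: √(L² − r² sin²θ) = 0.31588 m.
v = −0.0698·107·0.95931·[1 + 0.0698·0.28234/0.31588] = -7.6124 m/s.
|v| = 7.6124 m/s = 7612.4 mm/s.

7610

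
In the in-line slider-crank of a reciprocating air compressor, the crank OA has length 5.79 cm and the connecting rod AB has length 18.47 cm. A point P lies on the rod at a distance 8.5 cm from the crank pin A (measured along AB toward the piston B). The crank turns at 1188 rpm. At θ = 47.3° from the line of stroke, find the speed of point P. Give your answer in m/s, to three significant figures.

ω = 124.4 rad/s.  Crank-pin speed |V_A| = rω = 7.2032 m/s, perpendicular to OA.
Rod angle: sinφ = −(r/L) sinθ ⇒ φ = -13.320°; ω_rod = −rω cosθ/√(L²−r²sin²θ) = -27.179 rad/s.
V_P = V_A + ω_rod × AP, with AP = 0.085 m along the rod.
Components: V_Px = −rω sinθ − a·ω_rod·sinφ = -5.8259 m/s;  V_Py = rω cosθ + a·ω_rod·cosφ = +2.6368 m/s.
|V_P| = √(V_Px² + V_Py²) = 6.3949 m/s.

6.39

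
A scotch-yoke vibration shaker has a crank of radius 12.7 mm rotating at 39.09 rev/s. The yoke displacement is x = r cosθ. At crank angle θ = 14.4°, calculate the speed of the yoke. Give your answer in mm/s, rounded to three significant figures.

776

ω = 245.6 rad/s (from 39.09 rev/s).
x = r cosθ ⇒ ẋ = −rω sinθ.
|v| = rω|sinθ| = 0.0127·245.6·|sin 14.4°| = 0.77572 m/s = 775.72 mm/s.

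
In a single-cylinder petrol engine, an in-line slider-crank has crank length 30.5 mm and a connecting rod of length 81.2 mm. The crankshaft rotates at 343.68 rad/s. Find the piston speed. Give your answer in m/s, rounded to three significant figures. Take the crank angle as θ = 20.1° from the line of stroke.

4.88

ω = 343.7 rad/s
For an in-line slider-crank, x = r cosθ + √(L² − r² sin²θ), so v = −rω sinθ·[1 + r cosθ/√(L² − r² sin²θ)].
With r = 0.0305 m, L = 0.0812 m, θ = 20.1°: √(L² − r² sin²θ) = 0.080521 m.
v = −0.0305·343.7·0.34366·[1 + 0.0305·0.93909/0.080521] = -4.8837 m/s.
|v| = 4.8837 m/s.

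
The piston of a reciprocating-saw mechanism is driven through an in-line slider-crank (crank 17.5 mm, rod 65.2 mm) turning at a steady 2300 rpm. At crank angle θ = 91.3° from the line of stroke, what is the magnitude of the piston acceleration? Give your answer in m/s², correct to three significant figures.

306

ω = 2π·2300/60 = 240.9 rad/s
x(θ) = r cosθ + √(L² − r² sin²θ); with ω constant, a = ω²·d²x/dθ².
d²x/dθ² = −r cosθ − r²(cos2θ)/√u − r⁴ sin²2θ/(4u^{3/2}),  u = L² − r² sin²θ = 0.00394495 m².
Substituting r = 0.0175 m, L = 0.0652 m, θ = 91.3°: d²x/dθ² = +0.0052677 m.
a = ω²·d²x/dθ² = (240.9)²·(+0.0052677) = +305.59 m/s²;  |a| = 305.59 m/s².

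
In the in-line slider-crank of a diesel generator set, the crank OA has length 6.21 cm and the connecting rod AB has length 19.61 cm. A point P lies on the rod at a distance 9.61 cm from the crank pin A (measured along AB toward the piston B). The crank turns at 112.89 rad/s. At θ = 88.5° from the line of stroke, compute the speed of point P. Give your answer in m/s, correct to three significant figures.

7.04

ω = 112.9 rad/s.  Crank-pin speed |V_A| = rω = 7.0105 m/s, perpendicular to OA.
Rod angle: sinφ = −(r/L) sinθ ⇒ φ = -18.455°; ω_rod = −rω cosθ/√(L²−r²sin²θ) = -0.98655 rad/s.
V_P = V_A + ω_rod × AP, with AP = 0.0961 m along the rod.
Components: V_Px = −rω sinθ − a·ω_rod·sinφ = -7.0381 m/s;  V_Py = rω cosθ + a·ω_rod·cosφ = +0.093581 m/s.
|V_P| = √(V_Px² + V_Py²) = 7.0387 m/s.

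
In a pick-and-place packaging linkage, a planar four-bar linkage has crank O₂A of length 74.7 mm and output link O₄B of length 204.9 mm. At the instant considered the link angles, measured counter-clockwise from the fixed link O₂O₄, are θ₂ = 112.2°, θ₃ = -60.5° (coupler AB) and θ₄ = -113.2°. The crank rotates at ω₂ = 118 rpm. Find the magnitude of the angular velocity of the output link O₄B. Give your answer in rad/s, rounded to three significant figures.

0.720

ω₂ = 12.36 rad/s (from 118 rpm).
Differentiating the loop-closure r₂e^{iθ₂}+r₃e^{iθ₃}=r₁+r₄e^{iθ₄} gives r₂ω₂e^{iθ₂}+r₃ω₃e^{iθ₃}=r₄ω₄e^{iθ₄}.
Eliminating the other unknown: ω₄ = r₂ω₂ sin(θ₂−θ₃) / [r₄ sin(θ₄−θ₃)].
Numerator sine = +0.12706; denominator sine = -0.79547.
Result = 0.0747·12.36·(+0.12706) / (0.2049·(-0.79547)) = -0.7196 rad/s; magnitude 0.7196 rad/s.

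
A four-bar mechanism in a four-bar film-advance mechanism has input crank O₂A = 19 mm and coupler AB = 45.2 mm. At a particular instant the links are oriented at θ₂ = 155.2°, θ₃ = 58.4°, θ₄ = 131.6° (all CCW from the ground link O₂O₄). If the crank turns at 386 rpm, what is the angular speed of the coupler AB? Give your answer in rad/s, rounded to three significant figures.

ω₂ = 40.42 rad/s (from 386 rpm).
Differentiating the loop-closure r₂e^{iθ₂}+r₃e^{iθ₃}=r₁+r₄e^{iθ₄} gives r₂ω₂e^{iθ₂}+r₃ω₃e^{iθ₃}=r₄ω₄e^{iθ₄}.
Eliminating the other unknown: ω₃ = r₂ω₂ sin(θ₄−θ₂) / [r₃ sin(θ₃−θ₄)].
Numerator sine = -0.40035; denominator sine = -0.95732.
Result = 0.019·40.42·(-0.40035) / (0.0452·(-0.95732)) = +7.1058 rad/s; magnitude 7.1058 rad/s.

7.11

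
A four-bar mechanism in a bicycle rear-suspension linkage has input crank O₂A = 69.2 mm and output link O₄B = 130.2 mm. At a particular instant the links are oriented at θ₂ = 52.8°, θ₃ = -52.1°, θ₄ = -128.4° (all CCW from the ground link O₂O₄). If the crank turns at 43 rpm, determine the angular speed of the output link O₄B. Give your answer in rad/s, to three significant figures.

ω₂ = 4.503 rad/s (from 43 rpm).
Differentiating the loop-closure r₂e^{iθ₂}+r₃e^{iθ₃}=r₁+r₄e^{iθ₄} gives r₂ω₂e^{iθ₂}+r₃ω₃e^{iθ₃}=r₄ω₄e^{iθ₄}.
Eliminating the other unknown: ω₄ = r₂ω₂ sin(θ₂−θ₃) / [r₄ sin(θ₄−θ₃)].
Numerator sine = +0.96638; denominator sine = -0.97155.
Result = 0.0692·4.503·(+0.96638) / (0.1302·(-0.97155)) = -2.3805 rad/s; magnitude 2.3805 rad/s.

2.38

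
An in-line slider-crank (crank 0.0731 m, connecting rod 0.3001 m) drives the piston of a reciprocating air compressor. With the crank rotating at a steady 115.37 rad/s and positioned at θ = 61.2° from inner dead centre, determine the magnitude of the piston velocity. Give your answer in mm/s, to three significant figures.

8280

ω = 115.4 rad/s
For an in-line slider-crank, x = r cosθ + √(L² − r² sin²θ), so v = −rω sinθ·[1 + r cosθ/√(L² − r² sin²θ)].
With r = 0.0731 m, L = 0.3001 m, θ = 61.2°: √(L² − r² sin²θ) = 0.29318 m.
v = −0.0731·115.4·0.87631·[1 + 0.0731·0.48175/0.29318] = -8.2781 m/s.
|v| = 8.2781 m/s = 8278.1 mm/s.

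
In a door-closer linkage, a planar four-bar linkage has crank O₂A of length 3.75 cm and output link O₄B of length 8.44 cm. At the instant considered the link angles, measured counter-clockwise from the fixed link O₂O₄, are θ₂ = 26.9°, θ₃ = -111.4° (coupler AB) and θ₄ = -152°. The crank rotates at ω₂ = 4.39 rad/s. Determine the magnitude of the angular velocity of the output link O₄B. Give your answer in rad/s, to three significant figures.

1.99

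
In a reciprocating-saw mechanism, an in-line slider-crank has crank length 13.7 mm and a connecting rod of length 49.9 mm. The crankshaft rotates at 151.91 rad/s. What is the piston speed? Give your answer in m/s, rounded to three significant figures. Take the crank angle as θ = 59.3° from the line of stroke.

ω = 151.9 rad/s
For an in-line slider-crank, x = r cosθ + √(L² − r² sin²θ), so v = −rω sinθ·[1 + r cosθ/√(L² − r² sin²θ)].
With r = 0.0137 m, L = 0.0499 m, θ = 59.3°: √(L² − r² sin²θ) = 0.04849 m.
v = −0.0137·151.9·0.85985·[1 + 0.0137·0.51054/0.04849] = -2.0476 m/s.
|v| = 2.0476 m/s.

2.05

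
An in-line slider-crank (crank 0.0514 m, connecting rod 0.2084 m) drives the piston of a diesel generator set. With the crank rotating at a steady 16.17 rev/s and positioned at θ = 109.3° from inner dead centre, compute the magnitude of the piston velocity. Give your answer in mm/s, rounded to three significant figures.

4520

ω = 2π·16.2 = 101.6 rad/s
For an in-line slider-crank, x = r cosθ + √(L² − r² sin²θ), so v = −rω sinθ·[1 + r cosθ/√(L² − r² sin²θ)].
With r = 0.0514 m, L = 0.2084 m, θ = 109.3°: √(L² − r² sin²θ) = 0.20268 m.
v = −0.0514·101.6·0.94380·[1 + 0.0514·-0.33051/0.20268] = -4.5156 m/s.
|v| = 4.5156 m/s = 4515.6 mm/s.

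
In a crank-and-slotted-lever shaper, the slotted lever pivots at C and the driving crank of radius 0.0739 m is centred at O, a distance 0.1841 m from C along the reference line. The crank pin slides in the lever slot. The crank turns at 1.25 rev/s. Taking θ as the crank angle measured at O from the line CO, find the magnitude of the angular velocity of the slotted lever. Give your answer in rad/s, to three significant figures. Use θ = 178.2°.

5.26

ω = 7.854 rad/s (from 1.25 rev/s).
Crank pin A relative to C: A = (d + r cosθ, r sinθ); lever angle φ = atan2(r sinθ, d + r cosθ).
Differentiating tanφ: φ̇ = rω(d cosθ + r)/(d² + r² + 2dr cosθ).
d² + r² + 2dr cosθ = |CA|² = 0.0121575 m²;  d cosθ + r = -0.11011 m.
|ω_lever| = |0.0739·7.854·-0.11011| / 0.0121575 = 5.2567 rad/s.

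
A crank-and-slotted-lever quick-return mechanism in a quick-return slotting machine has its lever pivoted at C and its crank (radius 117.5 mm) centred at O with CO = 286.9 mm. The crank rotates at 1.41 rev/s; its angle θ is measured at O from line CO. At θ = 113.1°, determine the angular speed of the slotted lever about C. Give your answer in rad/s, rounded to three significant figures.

0.0738

ω = 8.859 rad/s (from 1.41 rev/s).
Crank pin A relative to C: A = (d + r cosθ, r sinθ); lever angle φ = atan2(r sinθ, d + r cosθ).
Differentiating tanφ: φ̇ = rω(d cosθ + r)/(d² + r² + 2dr cosθ).
d² + r² + 2dr cosθ = |CA|² = 0.0696659 m²;  d cosθ + r = +0.0049385 m.
|ω_lever| = |0.1175·8.859·+0.0049385| / 0.0696659 = 0.073792 rad/s.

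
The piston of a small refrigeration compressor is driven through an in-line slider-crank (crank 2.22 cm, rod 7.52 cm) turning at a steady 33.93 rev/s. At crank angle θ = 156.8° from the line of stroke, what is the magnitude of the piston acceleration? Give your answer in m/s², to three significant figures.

ω = 2π·33.9 = 213.2 rad/s
x(θ) = r cosθ + √(L² − r² sin²θ); with ω constant, a = ω²·d²x/dθ².
d²x/dθ² = −r cosθ − r²(cos2θ)/√u − r⁴ sin²2θ/(4u^{3/2}),  u = L² − r² sin²θ = 0.00557856 m².
Substituting r = 0.0222 m, L = 0.0752 m, θ = 156.8°: d²x/dθ² = +0.015778 m.
a = ω²·d²x/dθ² = (213.2)²·(+0.015778) = +717.1 m/s²;  |a| = 717.1 m/s².

717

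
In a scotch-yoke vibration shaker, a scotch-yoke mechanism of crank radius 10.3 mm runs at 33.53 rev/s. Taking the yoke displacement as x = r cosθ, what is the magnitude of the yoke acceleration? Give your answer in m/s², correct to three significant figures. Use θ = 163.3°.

438

ω = 210.7 rad/s (from 33.53 rev/s).
x = r cosθ ⇒ ẍ = −rω² cosθ (ω constant).
|a| = rω²|cosθ| = 0.0103·(210.7)²·|cos 163.3°| = 437.87 m/s².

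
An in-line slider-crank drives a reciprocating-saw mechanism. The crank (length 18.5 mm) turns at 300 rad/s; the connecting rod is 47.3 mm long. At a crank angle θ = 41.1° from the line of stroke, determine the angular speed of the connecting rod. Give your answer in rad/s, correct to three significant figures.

91.5

ω = 300 rad/s
The rod makes angle φ with the slider axis where L sinφ = r sinθ; differentiating, L cosφ·φ̇ = r ω cosθ.
L cosφ = √(L² − r² sin²θ) = 0.04571 m.
|ω_rod| = r ω |cosθ| / √(L² − r² sin²θ) = 0.0185·300·0.75356/0.04571 = 91.496 rad/s.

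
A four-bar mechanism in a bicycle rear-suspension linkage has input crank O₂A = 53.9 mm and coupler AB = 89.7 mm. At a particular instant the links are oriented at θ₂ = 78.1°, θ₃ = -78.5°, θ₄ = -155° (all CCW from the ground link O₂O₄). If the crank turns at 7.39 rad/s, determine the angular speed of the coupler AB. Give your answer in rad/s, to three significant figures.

ω₂ = 7.39 rad/s
Differentiating the loop-closure r₂e^{iθ₂}+r₃e^{iθ₃}=r₁+r₄e^{iθ₄} gives r₂ω₂e^{iθ₂}+r₃ω₃e^{iθ₃}=r₄ω₄e^{iθ₄}.
Eliminating the other unknown: ω₃ = r₂ω₂ sin(θ₄−θ₂) / [r₃ sin(θ₃−θ₄)].
Numerator sine = +0.79968; denominator sine = +0.97237.
Result = 0.0539·7.39·(+0.79968) / (0.0897·(+0.97237)) = +3.652 rad/s; magnitude 3.652 rad/s.

3.65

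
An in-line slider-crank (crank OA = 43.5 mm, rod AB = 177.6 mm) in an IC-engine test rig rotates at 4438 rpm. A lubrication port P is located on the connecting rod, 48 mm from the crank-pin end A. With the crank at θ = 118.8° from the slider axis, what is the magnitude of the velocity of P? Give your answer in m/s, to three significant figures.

ω = 464.7 rad/s.  Crank-pin speed |V_A| = rω = 20.216 m/s, perpendicular to OA.
Rod angle: sinφ = −(r/L) sinθ ⇒ φ = -12.394°; ω_rod = −rω cosθ/√(L²−r²sin²θ) = +56.147 rad/s.
V_P = V_A + ω_rod × AP, with AP = 0.048 m along the rod.
Components: V_Px = −rω sinθ − a·ω_rod·sinφ = -17.137 m/s;  V_Py = rω cosθ + a·ω_rod·cosφ = -7.1071 m/s.
|V_P| = √(V_Px² + V_Py²) = 18.553 m/s.

18.6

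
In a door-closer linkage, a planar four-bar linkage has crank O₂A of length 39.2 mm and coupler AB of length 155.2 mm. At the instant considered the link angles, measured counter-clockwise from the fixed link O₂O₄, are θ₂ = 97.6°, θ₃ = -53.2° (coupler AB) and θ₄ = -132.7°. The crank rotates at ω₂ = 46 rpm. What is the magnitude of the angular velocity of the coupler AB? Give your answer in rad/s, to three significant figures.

ω₂ = 4.817 rad/s (from 46 rpm).
Differentiating the loop-closure r₂e^{iθ₂}+r₃e^{iθ₃}=r₁+r₄e^{iθ₄} gives r₂ω₂e^{iθ₂}+r₃ω₃e^{iθ₃}=r₄ω₄e^{iθ₄}.
Eliminating the other unknown: ω₃ = r₂ω₂ sin(θ₄−θ₂) / [r₃ sin(θ₃−θ₄)].
Numerator sine = +0.76940; denominator sine = +0.98325.
Result = 0.0392·4.817·(+0.76940) / (0.1552·(+0.98325)) = +0.95207 rad/s; magnitude 0.95207 rad/s.

0.952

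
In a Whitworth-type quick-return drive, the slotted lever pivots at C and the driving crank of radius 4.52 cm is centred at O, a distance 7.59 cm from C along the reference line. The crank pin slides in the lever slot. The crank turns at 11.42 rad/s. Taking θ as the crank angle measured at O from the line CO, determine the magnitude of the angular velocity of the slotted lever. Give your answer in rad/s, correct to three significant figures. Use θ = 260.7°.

ω = 11.42 rad/s
Crank pin A relative to C: A = (d + r cosθ, r sinθ); lever angle φ = atan2(r sinθ, d + r cosθ).
Differentiating tanφ: φ̇ = rω(d cosθ + r)/(d² + r² + 2dr cosθ).
d² + r² + 2dr cosθ = |CA|² = 0.00669503 m²;  d cosθ + r = +0.032934 m.
|ω_lever| = |0.0452·11.42·+0.032934| / 0.00669503 = 2.5392 rad/s.

2.54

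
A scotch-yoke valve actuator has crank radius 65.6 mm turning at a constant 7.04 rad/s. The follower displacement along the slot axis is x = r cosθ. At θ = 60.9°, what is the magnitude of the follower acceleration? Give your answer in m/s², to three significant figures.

ω = 7.04 rad/s
x = r cosθ ⇒ ẍ = −rω² cosθ (ω constant).
|a| = rω²|cosθ| = 0.0656·(7.04)²·|cos 60.9°| = 1.5812 m/s².

1.58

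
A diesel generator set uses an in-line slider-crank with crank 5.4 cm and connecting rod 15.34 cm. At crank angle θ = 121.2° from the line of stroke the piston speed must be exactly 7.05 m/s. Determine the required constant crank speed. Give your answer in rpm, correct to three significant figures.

For an in-line slider-crank, |v_piston| = rω|sinθ|·[1 + r cosθ/√(L² − r² sin²θ)].
With r = 0.054 m, L = 0.1534 m, θ = 121.2°: the bracketed kinematic factor |dx/dθ| = 0.037357 m.
ω = v/|dx/dθ| = 7.05/0.037357 = 188.72 rad/s.
N = 60ω/(2π) = 1802.2 rpm.

1800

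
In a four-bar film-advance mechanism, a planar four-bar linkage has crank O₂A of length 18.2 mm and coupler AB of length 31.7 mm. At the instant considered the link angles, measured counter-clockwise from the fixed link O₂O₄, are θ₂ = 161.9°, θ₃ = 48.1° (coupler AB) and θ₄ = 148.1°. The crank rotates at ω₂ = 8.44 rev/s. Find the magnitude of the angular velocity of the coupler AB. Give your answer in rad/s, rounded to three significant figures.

ω₂ = 53.03 rad/s (from 8.44 rev/s).
Differentiating the loop-closure r₂e^{iθ₂}+r₃e^{iθ₃}=r₁+r₄e^{iθ₄} gives r₂ω₂e^{iθ₂}+r₃ω₃e^{iθ₃}=r₄ω₄e^{iθ₄}.
Eliminating the other unknown: ω₃ = r₂ω₂ sin(θ₄−θ₂) / [r₃ sin(θ₃−θ₄)].
Numerator sine = -0.23853; denominator sine = -0.98481.
Result = 0.0182·53.03·(-0.23853) / (0.0317·(-0.98481)) = +7.3745 rad/s; magnitude 7.3745 rad/s.

7.37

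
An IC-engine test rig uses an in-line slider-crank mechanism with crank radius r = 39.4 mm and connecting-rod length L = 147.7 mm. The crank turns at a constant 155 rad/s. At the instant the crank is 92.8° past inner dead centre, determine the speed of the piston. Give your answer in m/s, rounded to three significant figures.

6.02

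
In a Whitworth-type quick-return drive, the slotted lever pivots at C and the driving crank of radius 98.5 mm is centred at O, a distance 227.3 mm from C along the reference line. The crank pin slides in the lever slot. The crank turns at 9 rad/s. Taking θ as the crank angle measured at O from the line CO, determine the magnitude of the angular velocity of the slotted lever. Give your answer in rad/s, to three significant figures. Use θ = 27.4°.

2.63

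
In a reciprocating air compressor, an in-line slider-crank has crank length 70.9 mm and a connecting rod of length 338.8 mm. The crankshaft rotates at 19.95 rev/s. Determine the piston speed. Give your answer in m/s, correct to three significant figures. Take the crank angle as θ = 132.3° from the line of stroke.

5.64

ω = 2π·19.9 = 125.3 rad/s
For an in-line slider-crank, x = r cosθ + √(L² − r² sin²θ), so v = −rω sinθ·[1 + r cosθ/√(L² − r² sin²θ)].
With r = 0.0709 m, L = 0.3388 m, θ = 132.3°: √(L² − r² sin²θ) = 0.33472 m.
v = −0.0709·125.3·0.73963·[1 + 0.0709·-0.67301/0.33472] = -5.6362 m/s.
|v| = 5.6362 m/s.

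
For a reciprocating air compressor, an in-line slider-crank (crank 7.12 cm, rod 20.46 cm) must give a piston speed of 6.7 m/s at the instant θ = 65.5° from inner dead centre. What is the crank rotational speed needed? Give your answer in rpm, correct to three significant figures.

For an in-line slider-crank, |v_piston| = rω|sinθ|·[1 + r cosθ/√(L² − r² sin²θ)].
With r = 0.0712 m, L = 0.2046 m, θ = 65.5°: the bracketed kinematic factor |dx/dθ| = 0.074646 m.
ω = v/|dx/dθ| = 6.7/0.074646 = 89.757 rad/s.
N = 60ω/(2π) = 857.11 rpm.

857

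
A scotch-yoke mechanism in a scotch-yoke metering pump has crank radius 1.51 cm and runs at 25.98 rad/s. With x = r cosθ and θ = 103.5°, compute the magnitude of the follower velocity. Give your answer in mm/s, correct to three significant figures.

381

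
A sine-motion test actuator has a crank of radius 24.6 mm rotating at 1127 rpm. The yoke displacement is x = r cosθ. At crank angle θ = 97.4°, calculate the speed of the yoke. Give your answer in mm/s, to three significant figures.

2880

ω = 118 rad/s (from 1127 rpm).
x = r cosθ ⇒ ẋ = −rω sinθ.
|v| = rω|sinθ| = 0.0246·118·|sin 97.4°| = 2.8791 m/s = 2879.1 mm/s.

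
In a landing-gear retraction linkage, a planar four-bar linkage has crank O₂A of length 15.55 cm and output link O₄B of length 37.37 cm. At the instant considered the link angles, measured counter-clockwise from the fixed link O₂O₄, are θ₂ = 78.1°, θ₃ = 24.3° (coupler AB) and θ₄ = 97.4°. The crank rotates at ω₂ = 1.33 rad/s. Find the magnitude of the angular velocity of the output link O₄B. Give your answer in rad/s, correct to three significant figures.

0.467

ω₂ = 1.33 rad/s
Differentiating the loop-closure r₂e^{iθ₂}+r₃e^{iθ₃}=r₁+r₄e^{iθ₄} gives r₂ω₂e^{iθ₂}+r₃ω₃e^{iθ₃}=r₄ω₄e^{iθ₄}.
Eliminating the other unknown: ω₄ = r₂ω₂ sin(θ₂−θ₃) / [r₄ sin(θ₄−θ₃)].
Numerator sine = +0.80696; denominator sine = +0.95681.
Result = 0.1555·1.33·(+0.80696) / (0.3737·(+0.95681)) = +0.46675 rad/s; magnitude 0.46675 rad/s.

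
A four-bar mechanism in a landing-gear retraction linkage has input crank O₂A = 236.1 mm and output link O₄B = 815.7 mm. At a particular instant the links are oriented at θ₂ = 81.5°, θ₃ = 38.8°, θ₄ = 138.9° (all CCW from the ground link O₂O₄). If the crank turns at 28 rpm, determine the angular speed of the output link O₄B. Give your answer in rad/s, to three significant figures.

ω₂ = 2.932 rad/s (from 28 rpm).
Differentiating the loop-closure r₂e^{iθ₂}+r₃e^{iθ₃}=r₁+r₄e^{iθ₄} gives r₂ω₂e^{iθ₂}+r₃ω₃e^{iθ₃}=r₄ω₄e^{iθ₄}.
Eliminating the other unknown: ω₄ = r₂ω₂ sin(θ₂−θ₃) / [r₄ sin(θ₄−θ₃)].
Numerator sine = +0.67816; denominator sine = +0.98450.
Result = 0.2361·2.932·(+0.67816) / (0.8157·(+0.98450)) = +0.58461 rad/s; magnitude 0.58461 rad/s.

0.585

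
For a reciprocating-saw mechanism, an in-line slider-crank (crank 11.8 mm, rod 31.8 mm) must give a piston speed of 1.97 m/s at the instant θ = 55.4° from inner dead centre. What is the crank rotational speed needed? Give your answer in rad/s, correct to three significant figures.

166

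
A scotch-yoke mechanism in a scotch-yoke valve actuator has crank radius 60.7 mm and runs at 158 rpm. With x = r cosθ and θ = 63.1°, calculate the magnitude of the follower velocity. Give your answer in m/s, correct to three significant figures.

ω = 16.55 rad/s (from 158 rpm).
x = r cosθ ⇒ ẋ = −rω sinθ.
|v| = rω|sinθ| = 0.0607·16.55·|sin 63.1°| = 0.89565 m/s.

0.896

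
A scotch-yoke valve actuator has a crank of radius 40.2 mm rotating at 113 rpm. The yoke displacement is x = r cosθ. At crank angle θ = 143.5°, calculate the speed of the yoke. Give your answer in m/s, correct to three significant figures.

0.283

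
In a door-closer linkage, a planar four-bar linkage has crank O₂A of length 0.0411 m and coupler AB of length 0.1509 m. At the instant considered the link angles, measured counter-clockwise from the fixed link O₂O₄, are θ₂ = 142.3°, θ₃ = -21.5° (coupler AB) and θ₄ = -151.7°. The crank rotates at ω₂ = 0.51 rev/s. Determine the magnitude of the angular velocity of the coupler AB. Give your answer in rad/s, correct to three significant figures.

ω₂ = 3.204 rad/s (from 0.51 rev/s).
Differentiating the loop-closure r₂e^{iθ₂}+r₃e^{iθ₃}=r₁+r₄e^{iθ₄} gives r₂ω₂e^{iθ₂}+r₃ω₃e^{iθ₃}=r₄ω₄e^{iθ₄}.
Eliminating the other unknown: ω₃ = r₂ω₂ sin(θ₄−θ₂) / [r₃ sin(θ₃−θ₄)].
Numerator sine = +0.91355; denominator sine = +0.76380.
Result = 0.0411·3.204·(+0.91355) / (0.1509·(+0.76380)) = +1.0439 rad/s; magnitude 1.0439 rad/s.

1.04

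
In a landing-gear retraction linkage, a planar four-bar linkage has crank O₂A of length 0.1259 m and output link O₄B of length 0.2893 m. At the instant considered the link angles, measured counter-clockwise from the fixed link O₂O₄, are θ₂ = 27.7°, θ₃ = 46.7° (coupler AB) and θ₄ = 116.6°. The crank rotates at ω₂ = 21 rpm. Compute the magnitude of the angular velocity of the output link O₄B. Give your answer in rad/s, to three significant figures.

ω₂ = 2.199 rad/s (from 21 rpm).
Differentiating the loop-closure r₂e^{iθ₂}+r₃e^{iθ₃}=r₁+r₄e^{iθ₄} gives r₂ω₂e^{iθ₂}+r₃ω₃e^{iθ₃}=r₄ω₄e^{iθ₄}.
Eliminating the other unknown: ω₄ = r₂ω₂ sin(θ₂−θ₃) / [r₄ sin(θ₄−θ₃)].
Numerator sine = -0.32557; denominator sine = +0.93909.
Result = 0.1259·2.199·(-0.32557) / (0.2893·(+0.93909)) = -0.33179 rad/s; magnitude 0.33179 rad/s.

0.332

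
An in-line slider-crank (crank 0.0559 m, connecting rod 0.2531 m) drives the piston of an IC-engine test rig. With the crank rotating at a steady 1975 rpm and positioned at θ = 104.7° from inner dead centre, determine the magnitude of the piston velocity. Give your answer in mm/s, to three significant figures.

10500

ω = 2π·1975/60 = 206.8 rad/s
For an in-line slider-crank, x = r cosθ + √(L² − r² sin²θ), so v = −rω sinθ·[1 + r cosθ/√(L² − r² sin²θ)].
With r = 0.0559 m, L = 0.2531 m, θ = 104.7°: √(L² − r² sin²θ) = 0.24726 m.
v = −0.0559·206.8·0.96727·[1 + 0.0559·-0.25376/0.24726] = -10.541 m/s.
|v| = 10.541 m/s = 10541 mm/s.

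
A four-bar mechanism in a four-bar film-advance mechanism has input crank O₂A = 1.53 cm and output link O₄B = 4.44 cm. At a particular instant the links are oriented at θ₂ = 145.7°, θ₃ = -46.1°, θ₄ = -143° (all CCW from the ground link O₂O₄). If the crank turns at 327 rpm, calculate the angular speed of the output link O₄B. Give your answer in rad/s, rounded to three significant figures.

2.43

ω₂ = 34.24 rad/s (from 327 rpm).
Differentiating the loop-closure r₂e^{iθ₂}+r₃e^{iθ₃}=r₁+r₄e^{iθ₄} gives r₂ω₂e^{iθ₂}+r₃ω₃e^{iθ₃}=r₄ω₄e^{iθ₄}.
Eliminating the other unknown: ω₄ = r₂ω₂ sin(θ₂−θ₃) / [r₄ sin(θ₄−θ₃)].
Numerator sine = -0.20450; denominator sine = -0.99276.
Result = 0.0153·34.24·(-0.20450) / (0.0444·(-0.99276)) = +2.4307 rad/s; magnitude 2.4307 rad/s.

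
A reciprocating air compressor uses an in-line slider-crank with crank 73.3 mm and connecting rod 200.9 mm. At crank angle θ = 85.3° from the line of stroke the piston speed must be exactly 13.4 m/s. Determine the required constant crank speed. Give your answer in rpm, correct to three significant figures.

For an in-line slider-crank, |v_piston| = rω|sinθ|·[1 + r cosθ/√(L² − r² sin²θ)].
With r = 0.0733 m, L = 0.2009 m, θ = 85.3°: the bracketed kinematic factor |dx/dθ| = 0.075398 m.
ω = v/|dx/dθ| = 13.4/0.075398 = 177.72 rad/s.
N = 60ω/(2π) = 1697.1 rpm.

1700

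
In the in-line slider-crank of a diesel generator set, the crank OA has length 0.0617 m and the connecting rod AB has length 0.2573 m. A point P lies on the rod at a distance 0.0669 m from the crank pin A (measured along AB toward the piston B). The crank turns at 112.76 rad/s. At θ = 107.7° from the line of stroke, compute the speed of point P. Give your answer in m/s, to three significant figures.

6.68

ω = 112.8 rad/s.  Crank-pin speed |V_A| = rω = 6.9573 m/s, perpendicular to OA.
Rod angle: sinφ = −(r/L) sinθ ⇒ φ = -13.206°; ω_rod = −rω cosθ/√(L²−r²sin²θ) = +8.4442 rad/s.
V_P = V_A + ω_rod × AP, with AP = 0.0669 m along the rod.
Components: V_Px = −rω sinθ − a·ω_rod·sinφ = -6.4989 m/s;  V_Py = rω cosθ + a·ω_rod·cosφ = -1.5653 m/s.
|V_P| = √(V_Px² + V_Py²) = 6.6847 m/s.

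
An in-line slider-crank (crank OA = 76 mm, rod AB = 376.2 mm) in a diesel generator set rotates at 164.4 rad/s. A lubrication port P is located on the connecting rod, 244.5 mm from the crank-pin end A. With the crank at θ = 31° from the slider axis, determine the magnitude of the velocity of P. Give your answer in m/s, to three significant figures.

8.09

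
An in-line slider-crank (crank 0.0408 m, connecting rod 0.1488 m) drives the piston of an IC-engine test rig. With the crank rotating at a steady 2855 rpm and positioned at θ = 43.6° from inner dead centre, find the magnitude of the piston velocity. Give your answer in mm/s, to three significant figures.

10100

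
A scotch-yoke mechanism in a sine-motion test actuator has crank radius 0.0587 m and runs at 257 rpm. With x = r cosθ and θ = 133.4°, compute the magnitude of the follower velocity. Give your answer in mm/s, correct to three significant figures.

ω = 26.91 rad/s (from 257 rpm).
x = r cosθ ⇒ ẋ = −rω sinθ.
|v| = rω|sinθ| = 0.0587·26.91·|sin 133.4°| = 1.1478 m/s = 1147.8 mm/s.

1150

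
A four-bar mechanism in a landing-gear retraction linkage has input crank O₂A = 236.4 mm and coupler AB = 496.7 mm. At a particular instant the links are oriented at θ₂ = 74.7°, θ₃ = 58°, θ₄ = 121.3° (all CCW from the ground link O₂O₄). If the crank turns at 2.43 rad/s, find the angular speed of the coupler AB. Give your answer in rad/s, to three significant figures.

0.941

ω₂ = 2.43 rad/s
Differentiating the loop-closure r₂e^{iθ₂}+r₃e^{iθ₃}=r₁+r₄e^{iθ₄} gives r₂ω₂e^{iθ₂}+r₃ω₃e^{iθ₃}=r₄ω₄e^{iθ₄}.
Eliminating the other unknown: ω₃ = r₂ω₂ sin(θ₄−θ₂) / [r₃ sin(θ₃−θ₄)].
Numerator sine = +0.72657; denominator sine = -0.89337.
Result = 0.2364·2.43·(+0.72657) / (0.4967·(-0.89337)) = -0.94061 rad/s; magnitude 0.94061 rad/s.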